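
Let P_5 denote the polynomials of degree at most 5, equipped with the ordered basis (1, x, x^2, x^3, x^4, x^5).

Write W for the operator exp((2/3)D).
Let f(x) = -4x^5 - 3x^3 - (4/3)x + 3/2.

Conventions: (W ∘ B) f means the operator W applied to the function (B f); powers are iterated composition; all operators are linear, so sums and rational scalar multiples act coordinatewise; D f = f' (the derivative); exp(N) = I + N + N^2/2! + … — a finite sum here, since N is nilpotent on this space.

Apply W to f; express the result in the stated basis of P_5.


g(x) = -4x^5 - (40/3)x^4 - (187/9)x^3 - (482/27)x^2 - (752/81)x - 391/486

order-1 term: -(40/3)x^4 - 6x^2 - 8/9
order-2 term: -(160/9)x^3 - 4x
order-3 term: -(320/27)x^2 - 8/9
order-4 term: -(320/81)x
order-5 term: -128/243
the series for exp((2/3)D) f terminates at order 5
exp((2/3)D) f = -4x^5 - (40/3)x^4 - (187/9)x^3 - (482/27)x^2 - (752/81)x - 391/486


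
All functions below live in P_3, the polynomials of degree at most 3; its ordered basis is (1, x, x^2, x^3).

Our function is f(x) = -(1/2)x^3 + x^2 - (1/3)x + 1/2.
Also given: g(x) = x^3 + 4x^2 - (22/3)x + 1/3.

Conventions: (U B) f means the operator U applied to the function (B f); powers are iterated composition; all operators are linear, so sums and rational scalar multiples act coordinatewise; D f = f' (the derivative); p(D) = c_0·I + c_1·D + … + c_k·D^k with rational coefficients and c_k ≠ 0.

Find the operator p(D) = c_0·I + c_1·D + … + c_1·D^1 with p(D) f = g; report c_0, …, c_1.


D^0 f = -(1/2)x^3 + x^2 - (1/3)x + 1/2
D^1 f = -(3/2)x^2 + 2x - 1/3
matching coefficients of g against c_0 f + c_1 Df + … from the top degree down determines the c_i
solution: c_0 = -2, c_1 = -4

c_0 = -2, c_1 = -4


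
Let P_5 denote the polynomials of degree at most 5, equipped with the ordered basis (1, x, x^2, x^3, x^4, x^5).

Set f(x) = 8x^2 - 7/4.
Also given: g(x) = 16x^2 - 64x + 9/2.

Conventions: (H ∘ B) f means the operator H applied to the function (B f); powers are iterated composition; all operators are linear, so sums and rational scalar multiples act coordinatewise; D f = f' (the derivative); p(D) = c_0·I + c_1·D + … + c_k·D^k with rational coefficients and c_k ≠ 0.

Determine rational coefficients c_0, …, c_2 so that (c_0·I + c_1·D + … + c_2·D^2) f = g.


D^0 f = 8x^2 - 7/4
D^1 f = 16x
D^2 f = 16
matching coefficients of g against c_0 f + c_1 Df + … from the top degree down determines the c_i
solution: c_0 = 2, c_1 = -4, c_2 = 1/2

p(D) = 2·I − 4·D + (1/2)·D^2, i.e. c_0 = 2, c_1 = -4, c_2 = 1/2


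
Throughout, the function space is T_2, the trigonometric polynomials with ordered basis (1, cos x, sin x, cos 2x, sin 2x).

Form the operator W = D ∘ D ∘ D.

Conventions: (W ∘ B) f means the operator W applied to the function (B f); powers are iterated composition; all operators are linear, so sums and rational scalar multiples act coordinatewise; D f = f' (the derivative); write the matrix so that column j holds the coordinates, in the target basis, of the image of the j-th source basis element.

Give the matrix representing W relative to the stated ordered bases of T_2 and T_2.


image of 1: 0
image of cos x: sin x
image of sin x: -cos x
image of cos 2x: 8sin 2x
image of sin 2x: -8cos 2x
each image's coordinates form column j of the matrix

the matrix is [[0, 0, 0, 0, 0]; [0, 0, -1, 0, 0]; [0, 1, 0, 0, 0]; [0, 0, 0, 0, -8]; [0, 0, 0, 8, 0]] (rows listed top to bottom)


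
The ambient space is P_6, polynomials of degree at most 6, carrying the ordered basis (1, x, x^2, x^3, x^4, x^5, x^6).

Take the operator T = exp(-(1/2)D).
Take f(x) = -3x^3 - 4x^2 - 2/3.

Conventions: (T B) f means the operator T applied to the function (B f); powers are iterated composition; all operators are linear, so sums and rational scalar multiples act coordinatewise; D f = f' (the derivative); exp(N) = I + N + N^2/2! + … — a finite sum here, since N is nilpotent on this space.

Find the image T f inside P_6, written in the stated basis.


the result is g(x) = -3x^3 + (1/2)x^2 + (7/4)x - 31/24

order-1 term: (9/2)x^2 + 4x
order-2 term: -(9/4)x - 1
order-3 term: 3/8
the series for exp(-(1/2)D) f terminates at order 3
exp(-(1/2)D) f = -3x^3 + (1/2)x^2 + (7/4)x - 31/24


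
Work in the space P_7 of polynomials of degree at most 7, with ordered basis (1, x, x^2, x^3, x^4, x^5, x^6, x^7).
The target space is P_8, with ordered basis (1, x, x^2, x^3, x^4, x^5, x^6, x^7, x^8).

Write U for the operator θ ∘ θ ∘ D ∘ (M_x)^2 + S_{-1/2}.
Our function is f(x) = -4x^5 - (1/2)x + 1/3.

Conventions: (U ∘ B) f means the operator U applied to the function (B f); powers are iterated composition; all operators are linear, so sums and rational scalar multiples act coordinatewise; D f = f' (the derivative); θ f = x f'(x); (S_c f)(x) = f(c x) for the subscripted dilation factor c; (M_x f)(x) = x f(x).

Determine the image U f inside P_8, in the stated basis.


the image equals g(x) = -1008x^6 + (1/8)x^5 - 6x^2 + (11/12)x + 1/3

M_x f = -4x^6 - (1/2)x^2 + (1/3)x
M_x M_x f = -4x^7 - (1/2)x^3 + (1/3)x^2
D (M_x)^2 f = -28x^6 - (3/2)x^2 + (2/3)x
θ D (M_x)^2 f = -168x^6 - 3x^2 + (2/3)x
θ (θ ∘ D) (M_x)^2 f = -1008x^6 - 6x^2 + (2/3)x
S_{-1/2} f = (1/8)x^5 + (1/4)x + 1/3
(θ ∘ θ ∘ D ∘ (M_x)^2 + S_{-1/2}) f = -1008x^6 + (1/8)x^5 - 6x^2 + (11/12)x + 1/3


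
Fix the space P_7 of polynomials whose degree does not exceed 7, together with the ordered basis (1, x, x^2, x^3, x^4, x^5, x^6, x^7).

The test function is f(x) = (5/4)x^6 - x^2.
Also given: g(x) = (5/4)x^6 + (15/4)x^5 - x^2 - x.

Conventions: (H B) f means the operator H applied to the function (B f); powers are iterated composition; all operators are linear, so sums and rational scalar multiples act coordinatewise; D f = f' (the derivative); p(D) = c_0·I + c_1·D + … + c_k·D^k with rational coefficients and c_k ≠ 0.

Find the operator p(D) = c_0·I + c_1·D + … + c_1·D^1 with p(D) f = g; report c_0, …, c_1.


D^0 f = (5/4)x^6 - x^2
D^1 f = (15/2)x^5 - 2x
matching coefficients of g against c_0 f + c_1 Df + … from the top degree down determines the c_i
solution: c_0 = 1, c_1 = 1/2

c_0 = 1, c_1 = 1/2


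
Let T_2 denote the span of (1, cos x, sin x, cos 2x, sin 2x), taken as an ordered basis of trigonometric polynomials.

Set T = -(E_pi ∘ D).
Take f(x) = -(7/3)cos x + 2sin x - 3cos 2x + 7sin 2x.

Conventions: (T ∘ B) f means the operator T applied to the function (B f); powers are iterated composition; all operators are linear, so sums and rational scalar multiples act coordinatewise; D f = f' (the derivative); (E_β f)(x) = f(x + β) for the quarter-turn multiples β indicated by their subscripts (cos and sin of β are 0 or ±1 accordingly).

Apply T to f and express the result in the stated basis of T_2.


D f = 2cos x + (7/3)sin x + 14cos 2x + 6sin 2x
E_pi D f = -2cos x - (7/3)sin x + 14cos 2x + 6sin 2x
(-(E_pi ∘ D)) f = 2cos x + (7/3)sin x - 14cos 2x - 6sin 2x

the result is g(x) = 2cos x + (7/3)sin x - 14cos 2x - 6sin 2x


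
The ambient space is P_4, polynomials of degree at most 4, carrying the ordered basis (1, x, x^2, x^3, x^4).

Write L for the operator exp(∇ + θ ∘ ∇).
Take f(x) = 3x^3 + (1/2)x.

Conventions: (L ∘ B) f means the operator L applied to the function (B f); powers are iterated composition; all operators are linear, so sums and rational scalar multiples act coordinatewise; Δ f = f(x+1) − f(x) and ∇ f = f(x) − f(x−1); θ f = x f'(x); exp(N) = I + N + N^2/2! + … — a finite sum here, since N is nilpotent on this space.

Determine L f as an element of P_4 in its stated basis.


order-1 term: 27x^2 - 18x + 7/2
order-2 term: 54x - 45/2
order-3 term: 18
the series for exp(∇ + θ ∘ ∇) f terminates at order 3
exp(∇ + θ ∘ ∇) f = 3x^3 + 27x^2 + (73/2)x - 1

the result is g(x) = 3x^3 + 27x^2 + (73/2)x - 1


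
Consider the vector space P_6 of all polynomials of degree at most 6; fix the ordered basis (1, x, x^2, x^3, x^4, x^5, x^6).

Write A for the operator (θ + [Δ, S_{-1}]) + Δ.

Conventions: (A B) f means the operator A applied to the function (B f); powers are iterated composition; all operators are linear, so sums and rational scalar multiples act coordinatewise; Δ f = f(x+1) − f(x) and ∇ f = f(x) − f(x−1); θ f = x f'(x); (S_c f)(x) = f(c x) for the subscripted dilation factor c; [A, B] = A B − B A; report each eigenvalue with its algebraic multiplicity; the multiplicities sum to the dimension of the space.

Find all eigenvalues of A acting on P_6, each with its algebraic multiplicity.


λ = 0 (multiplicity 1), λ = 1 (multiplicity 1), λ = 2 (multiplicity 1), λ = 3 (multiplicity 1), λ = 4 (multiplicity 1), λ = 5 (multiplicity 1), λ = 6 (multiplicity 1)

image of 1: 0
image of x: x - 1
image of x^2: 2x^2 + 6x + 1
image of x^3: 3x^3 - 3x^2 + 3x - 1
image of x^4: 4x^4 + 12x^3 + 6x^2 + 12x + 1
image of x^5: 5x^5 - 5x^4 + 10x^3 - 10x^2 + 5x - 1
image of x^6: 6x^6 + 18x^5 + 15x^4 + 60x^3 + 15x^2 + 18x + 1
the matrix is upper triangular; its diagonal is (0, 1, 2, 3, 4, 5, 6)
for a triangular matrix the eigenvalues are the diagonal entries, with algebraic multiplicity their repetition count


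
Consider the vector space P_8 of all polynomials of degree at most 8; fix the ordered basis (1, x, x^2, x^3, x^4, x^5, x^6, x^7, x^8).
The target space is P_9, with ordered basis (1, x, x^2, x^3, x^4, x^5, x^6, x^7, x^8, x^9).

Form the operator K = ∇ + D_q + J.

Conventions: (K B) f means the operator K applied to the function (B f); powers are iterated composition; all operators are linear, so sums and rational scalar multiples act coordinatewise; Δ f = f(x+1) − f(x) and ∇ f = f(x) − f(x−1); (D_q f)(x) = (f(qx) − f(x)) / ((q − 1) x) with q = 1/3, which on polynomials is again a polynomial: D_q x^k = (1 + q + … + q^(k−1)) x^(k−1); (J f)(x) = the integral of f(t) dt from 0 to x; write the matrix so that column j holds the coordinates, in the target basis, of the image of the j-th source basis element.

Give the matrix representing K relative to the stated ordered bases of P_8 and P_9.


image of 1: x
image of x: (1/2)x^2 + 2
image of x^2: (1/3)x^3 + (10/3)x - 1
image of x^3: (1/4)x^4 + (40/9)x^2 - 3x + 1
image of x^4: (1/5)x^5 + (148/27)x^3 - 6x^2 + 4x - 1
image of x^5: (1/6)x^6 + (526/81)x^4 - 10x^3 + 10x^2 - 5x + 1
image of x^6: (1/7)x^7 + (1822/243)x^5 - 15x^4 + 20x^3 - 15x^2 + 6x - 1
image of x^7: (1/8)x^8 + (6196/729)x^6 - 21x^5 + 35x^4 - 35x^3 + 21x^2 - 7x + 1
image of x^8: (1/9)x^9 + (20776/2187)x^7 - 28x^6 + 56x^5 - 70x^4 + 56x^3 - 28x^2 + 8x - 1
each image's coordinates form column j of the matrix

the matrix is [[0, 2, -1, 1, -1, 1, -1, 1, -1]; [1, 0, 10/3, -3, 4, -5, 6, -7, 8]; [0, 1/2, 0, 40/9, -6, 10, -15, 21, -28]; [0, 0, 1/3, 0, 148/27, -10, 20, -35, 56]; [0, 0, 0, 1/4, 0, 526/81, -15, 35, -70]; [0, 0, 0, 0, 1/5, 0, 1822/243, -21, 56]; [0, 0, 0, 0, 0, 1/6, 0, 6196/729, -28]; [0, 0, 0, 0, 0, 0, 1/7, 0, 20776/2187]; [0, 0, 0, 0, 0, 0, 0, 1/8, 0]; [0, 0, 0, 0, 0, 0, 0, 0, 1/9]] (rows listed top to bottom)


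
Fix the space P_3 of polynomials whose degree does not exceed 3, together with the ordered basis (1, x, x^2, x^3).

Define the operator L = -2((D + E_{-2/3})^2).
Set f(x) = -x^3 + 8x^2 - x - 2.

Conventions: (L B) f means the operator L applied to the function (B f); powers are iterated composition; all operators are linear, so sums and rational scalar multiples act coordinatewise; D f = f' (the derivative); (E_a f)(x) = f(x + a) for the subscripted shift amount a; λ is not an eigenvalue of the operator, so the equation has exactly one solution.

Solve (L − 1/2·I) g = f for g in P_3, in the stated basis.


the image equals g(x) = (2/5)x^3 - (96/25)x^2 + (1286/375)x + 38636/16875

write g with unknown coordinates in the stated basis and equate coefficients in (L − 1/2·I) g = f
solving from the highest basis element down gives g = (2/5)x^3 - (96/25)x^2 + (1286/375)x + 38636/16875
check: L g = -(4/5)x^3 + (152/25)x^2 + (268/375)x - 14432/16875
so L g − 1/2·g = -x^3 + 8x^2 - x - 2 = f ✓


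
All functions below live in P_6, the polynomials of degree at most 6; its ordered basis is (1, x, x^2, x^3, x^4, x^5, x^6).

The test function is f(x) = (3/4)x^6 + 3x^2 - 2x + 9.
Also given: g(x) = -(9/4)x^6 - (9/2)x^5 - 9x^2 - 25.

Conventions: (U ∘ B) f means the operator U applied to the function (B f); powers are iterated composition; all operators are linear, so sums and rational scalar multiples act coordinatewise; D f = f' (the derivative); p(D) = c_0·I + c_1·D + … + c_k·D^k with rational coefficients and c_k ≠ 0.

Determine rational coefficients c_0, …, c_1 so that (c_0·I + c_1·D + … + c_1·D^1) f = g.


c_0 = -3, c_1 = -1

D^0 f = (3/4)x^6 + 3x^2 - 2x + 9
D^1 f = (9/2)x^5 + 6x - 2
matching coefficients of g against c_0 f + c_1 Df + … from the top degree down determines the c_i
solution: c_0 = -3, c_1 = -1


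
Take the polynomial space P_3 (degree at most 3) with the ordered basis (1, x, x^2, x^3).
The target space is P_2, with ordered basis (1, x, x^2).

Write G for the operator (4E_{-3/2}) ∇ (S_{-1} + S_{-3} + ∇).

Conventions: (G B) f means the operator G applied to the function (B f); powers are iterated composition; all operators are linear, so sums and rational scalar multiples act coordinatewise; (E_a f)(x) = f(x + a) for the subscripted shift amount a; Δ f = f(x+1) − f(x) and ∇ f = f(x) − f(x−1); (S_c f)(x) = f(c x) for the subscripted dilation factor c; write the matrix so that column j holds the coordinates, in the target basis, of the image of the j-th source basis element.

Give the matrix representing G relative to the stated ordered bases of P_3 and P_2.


the matrix is [[0, -16, -152, -1432]; [0, 0, 80, 1368]; [0, 0, 0, -336]] (rows listed top to bottom)

image of 1: 0
image of x: -16
image of x^2: 80x - 152
image of x^3: -336x^2 + 1368x - 1432
each image's coordinates form column j of the matrix


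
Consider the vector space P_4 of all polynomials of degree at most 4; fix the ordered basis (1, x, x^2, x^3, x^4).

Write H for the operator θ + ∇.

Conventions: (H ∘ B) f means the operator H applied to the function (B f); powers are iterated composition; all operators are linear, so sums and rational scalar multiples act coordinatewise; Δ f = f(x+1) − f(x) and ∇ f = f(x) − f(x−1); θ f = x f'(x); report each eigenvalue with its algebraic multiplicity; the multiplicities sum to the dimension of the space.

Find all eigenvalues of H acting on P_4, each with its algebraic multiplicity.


λ = 0 (multiplicity 1), λ = 1 (multiplicity 1), λ = 2 (multiplicity 1), λ = 3 (multiplicity 1), λ = 4 (multiplicity 1)

image of 1: 0
image of x: x + 1
image of x^2: 2x^2 + 2x - 1
image of x^3: 3x^3 + 3x^2 - 3x + 1
image of x^4: 4x^4 + 4x^3 - 6x^2 + 4x - 1
the matrix is upper triangular; its diagonal is (0, 1, 2, 3, 4)
for a triangular matrix the eigenvalues are the diagonal entries, with algebraic multiplicity their repetition count


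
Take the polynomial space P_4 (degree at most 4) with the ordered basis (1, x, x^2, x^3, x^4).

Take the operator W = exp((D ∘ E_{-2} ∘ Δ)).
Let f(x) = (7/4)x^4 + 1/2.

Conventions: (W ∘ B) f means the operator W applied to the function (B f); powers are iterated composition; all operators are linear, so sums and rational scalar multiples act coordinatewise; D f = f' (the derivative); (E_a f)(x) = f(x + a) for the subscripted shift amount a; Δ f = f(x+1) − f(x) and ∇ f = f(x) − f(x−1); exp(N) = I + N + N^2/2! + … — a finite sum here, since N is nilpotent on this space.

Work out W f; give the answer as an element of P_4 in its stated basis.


the result is g(x) = (7/4)x^4 + 21x^2 - 63x + 141/2

order-1 term: 21x^2 - 63x + 49
order-2 term: 21
the series for exp((D ∘ E_{-2} ∘ Δ)) f terminates at order 2
exp((D ∘ E_{-2} ∘ Δ)) f = (7/4)x^4 + 21x^2 - 63x + 141/2


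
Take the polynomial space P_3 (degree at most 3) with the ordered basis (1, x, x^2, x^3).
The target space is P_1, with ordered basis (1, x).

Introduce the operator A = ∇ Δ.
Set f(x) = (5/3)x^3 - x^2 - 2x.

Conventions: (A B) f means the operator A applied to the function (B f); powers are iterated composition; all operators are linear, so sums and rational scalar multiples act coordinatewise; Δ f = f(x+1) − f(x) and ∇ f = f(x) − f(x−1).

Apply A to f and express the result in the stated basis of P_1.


Δ f = 5x^2 + 3x - 4/3
∇ Δ f = 10x - 2

g(x) = 10x - 2


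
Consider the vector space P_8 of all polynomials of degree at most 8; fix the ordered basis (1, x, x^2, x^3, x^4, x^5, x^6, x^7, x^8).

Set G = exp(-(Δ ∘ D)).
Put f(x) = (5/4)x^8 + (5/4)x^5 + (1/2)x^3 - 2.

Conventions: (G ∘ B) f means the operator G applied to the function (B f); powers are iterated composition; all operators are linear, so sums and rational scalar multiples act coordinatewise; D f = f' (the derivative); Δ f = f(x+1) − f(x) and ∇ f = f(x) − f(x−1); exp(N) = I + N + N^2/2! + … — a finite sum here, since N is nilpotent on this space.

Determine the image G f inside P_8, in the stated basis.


the image equals g(x) = (5/4)x^8 - 70x^6 - (835/4)x^5 + 700x^4 + (7651/2)x^3 + (5805/2)x^2 - 6323x - 24699/4

order-1 term: -70x^6 - 210x^5 - 350x^4 - 375x^3 - (495/2)x^2 - 98x - 71/4
order-2 term: 1050x^4 + 4200x^3 + 7350x^2 + 6375x + 2245
order-3 term: -4200x^2 - 12600x - 10500
order-4 term: 2100
the series for exp(-(Δ ∘ D)) f terminates at order 4
exp(-(Δ ∘ D)) f = (5/4)x^8 - 70x^6 - (835/4)x^5 + 700x^4 + (7651/2)x^3 + (5805/2)x^2 - 6323x - 24699/4


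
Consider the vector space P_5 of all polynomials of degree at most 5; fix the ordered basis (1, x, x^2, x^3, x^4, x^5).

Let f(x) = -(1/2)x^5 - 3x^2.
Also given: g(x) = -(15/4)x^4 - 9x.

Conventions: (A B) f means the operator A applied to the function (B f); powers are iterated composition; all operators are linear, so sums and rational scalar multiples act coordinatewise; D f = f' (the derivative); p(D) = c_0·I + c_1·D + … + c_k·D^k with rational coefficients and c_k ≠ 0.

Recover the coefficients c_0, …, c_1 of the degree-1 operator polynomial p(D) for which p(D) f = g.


p(D) = (3/2)·D, i.e. c_0 = 0, c_1 = 3/2

D^0 f = -(1/2)x^5 - 3x^2
D^1 f = -(5/2)x^4 - 6x
matching coefficients of g against c_0 f + c_1 Df + … from the top degree down determines the c_i
solution: c_0 = 0, c_1 = 3/2


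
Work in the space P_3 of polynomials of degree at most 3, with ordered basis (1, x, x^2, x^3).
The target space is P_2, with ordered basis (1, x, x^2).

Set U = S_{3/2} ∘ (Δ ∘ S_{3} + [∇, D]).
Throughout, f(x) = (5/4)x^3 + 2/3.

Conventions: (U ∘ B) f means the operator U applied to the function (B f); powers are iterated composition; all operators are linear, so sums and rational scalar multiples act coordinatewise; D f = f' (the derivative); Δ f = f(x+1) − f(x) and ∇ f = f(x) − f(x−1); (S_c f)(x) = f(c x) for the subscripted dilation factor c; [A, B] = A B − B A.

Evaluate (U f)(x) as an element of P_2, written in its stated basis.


the result is g(x) = (3645/16)x^2 + (1215/8)x + 135/4

S_{3} f = (135/4)x^3 + 2/3
Δ S_{3} f = (405/4)x^2 + (405/4)x + 135/4
D f = (15/4)x^2
∇ D f = (15/2)x - 15/4
∇ f = (15/4)x^2 - (15/4)x + 5/4
D ∇ f = (15/2)x - 15/4
[∇, D] f = 0
(Δ ∘ S_{3} + [∇, D]) f = (405/4)x^2 + (405/4)x + 135/4
S_{3/2} (Δ ∘ S_{3} + [∇, D]) f = (3645/16)x^2 + (1215/8)x + 135/4


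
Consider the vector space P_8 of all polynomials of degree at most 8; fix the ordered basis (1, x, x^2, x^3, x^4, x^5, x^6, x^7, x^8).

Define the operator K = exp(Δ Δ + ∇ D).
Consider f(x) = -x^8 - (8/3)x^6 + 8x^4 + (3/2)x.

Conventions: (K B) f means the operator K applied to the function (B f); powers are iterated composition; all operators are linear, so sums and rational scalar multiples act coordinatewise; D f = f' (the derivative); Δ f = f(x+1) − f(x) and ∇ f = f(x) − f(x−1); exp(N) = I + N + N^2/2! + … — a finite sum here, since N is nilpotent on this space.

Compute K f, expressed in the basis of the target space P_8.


order-1 term: -112x^6 - 168x^5 - 1420x^4 - 1560x^3 - 2432x^2 - 1256x - 898/3
order-2 term: -3360x^4 - 6720x^3 - 34680x^2 - 33840x - 25892
order-3 term: -26880x^2 - 40320x - 73120
order-4 term: -26880
the series for exp(Δ Δ + ∇ D) f terminates at order 4
exp(Δ Δ + ∇ D) f = -x^8 - (344/3)x^6 - 168x^5 - 4772x^4 - 8280x^3 - 63992x^2 - (150829/2)x - 378574/3

the image equals g(x) = -x^8 - (344/3)x^6 - 168x^5 - 4772x^4 - 8280x^3 - 63992x^2 - (150829/2)x - 378574/3


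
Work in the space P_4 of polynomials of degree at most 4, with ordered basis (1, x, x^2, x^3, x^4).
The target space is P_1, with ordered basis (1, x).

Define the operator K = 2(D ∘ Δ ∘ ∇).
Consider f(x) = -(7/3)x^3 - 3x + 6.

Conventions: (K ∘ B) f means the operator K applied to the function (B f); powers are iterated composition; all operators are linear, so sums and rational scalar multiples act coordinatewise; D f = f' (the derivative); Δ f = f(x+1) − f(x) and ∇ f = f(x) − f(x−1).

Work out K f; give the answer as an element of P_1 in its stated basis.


the image equals g(x) = -28

∇ f = -7x^2 + 7x - 16/3
Δ ∇ f = -14x
D Δ ∇ f = -14
(2(D ∘ Δ ∘ ∇)) f = -28


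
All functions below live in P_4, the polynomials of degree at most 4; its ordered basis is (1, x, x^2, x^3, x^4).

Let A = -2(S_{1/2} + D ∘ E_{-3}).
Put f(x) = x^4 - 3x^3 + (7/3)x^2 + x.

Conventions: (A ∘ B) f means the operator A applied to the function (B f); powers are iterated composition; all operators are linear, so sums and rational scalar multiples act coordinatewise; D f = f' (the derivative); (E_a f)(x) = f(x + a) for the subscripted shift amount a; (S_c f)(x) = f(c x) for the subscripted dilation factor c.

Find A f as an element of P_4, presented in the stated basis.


S_{1/2} f = (1/16)x^4 - (3/8)x^3 + (7/12)x^2 + (1/2)x
E_{-3} f = x^4 - 15x^3 + (250/3)x^2 - 202x + 180
D E_{-3} f = 4x^3 - 45x^2 + (500/3)x - 202
(S_{1/2} + D ∘ E_{-3}) f = (1/16)x^4 + (29/8)x^3 - (533/12)x^2 + (1003/6)x - 202
(-2(S_{1/2} + D ∘ E_{-3})) f = -(1/8)x^4 - (29/4)x^3 + (533/6)x^2 - (1003/3)x + 404

the result is g(x) = -(1/8)x^4 - (29/4)x^3 + (533/6)x^2 - (1003/3)x + 404


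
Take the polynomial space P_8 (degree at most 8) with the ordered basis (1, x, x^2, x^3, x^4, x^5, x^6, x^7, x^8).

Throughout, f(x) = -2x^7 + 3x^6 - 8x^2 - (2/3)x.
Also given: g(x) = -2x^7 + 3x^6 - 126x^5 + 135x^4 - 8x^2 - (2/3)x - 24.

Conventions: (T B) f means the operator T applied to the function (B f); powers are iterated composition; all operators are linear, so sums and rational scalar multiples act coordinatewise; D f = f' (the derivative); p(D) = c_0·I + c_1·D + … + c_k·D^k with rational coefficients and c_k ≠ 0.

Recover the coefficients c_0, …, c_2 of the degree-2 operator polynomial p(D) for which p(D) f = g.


D^0 f = -2x^7 + 3x^6 - 8x^2 - (2/3)x
D^1 f = -14x^6 + 18x^5 - 16x - 2/3
D^2 f = -84x^5 + 90x^4 - 16
matching coefficients of g against c_0 f + c_1 Df + … from the top degree down determines the c_i
solution: c_0 = 1, c_1 = 0, c_2 = 3/2

p(D) = I + (3/2)·D^2, i.e. c_0 = 1, c_1 = 0, c_2 = 3/2


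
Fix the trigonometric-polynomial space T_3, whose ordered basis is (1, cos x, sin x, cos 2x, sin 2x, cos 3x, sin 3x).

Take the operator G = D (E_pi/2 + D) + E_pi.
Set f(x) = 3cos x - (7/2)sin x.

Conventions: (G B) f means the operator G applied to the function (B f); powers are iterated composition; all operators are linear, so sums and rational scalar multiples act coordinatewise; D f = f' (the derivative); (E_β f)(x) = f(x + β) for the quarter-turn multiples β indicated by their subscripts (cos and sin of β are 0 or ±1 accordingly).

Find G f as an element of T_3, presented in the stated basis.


E_pi/2 f = -(7/2)cos x - 3sin x
D f = -(7/2)cos x - 3sin x
(E_pi/2 + D) f = -7cos x - 6sin x
D (E_pi/2 + D) f = -6cos x + 7sin x
E_pi f = -3cos x + (7/2)sin x
(D (E_pi/2 + D) + E_pi) f = -9cos x + (21/2)sin x

g(x) = -9cos x + (21/2)sin x


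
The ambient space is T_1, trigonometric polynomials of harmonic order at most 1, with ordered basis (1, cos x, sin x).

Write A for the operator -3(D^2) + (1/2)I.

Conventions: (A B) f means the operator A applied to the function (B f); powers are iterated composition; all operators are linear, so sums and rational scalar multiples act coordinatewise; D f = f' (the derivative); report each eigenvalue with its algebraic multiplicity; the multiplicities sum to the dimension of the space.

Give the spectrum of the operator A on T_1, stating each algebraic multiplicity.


λ = 1/2 (multiplicity 1), λ = 7/2 (multiplicity 2)

image of 1: 1/2
image of cos x: (7/2)cos x
image of sin x: (7/2)sin x
the matrix is diagonal; its diagonal is (1/2, 7/2, 7/2)
for a triangular matrix the eigenvalues are the diagonal entries, with algebraic multiplicity their repetition count


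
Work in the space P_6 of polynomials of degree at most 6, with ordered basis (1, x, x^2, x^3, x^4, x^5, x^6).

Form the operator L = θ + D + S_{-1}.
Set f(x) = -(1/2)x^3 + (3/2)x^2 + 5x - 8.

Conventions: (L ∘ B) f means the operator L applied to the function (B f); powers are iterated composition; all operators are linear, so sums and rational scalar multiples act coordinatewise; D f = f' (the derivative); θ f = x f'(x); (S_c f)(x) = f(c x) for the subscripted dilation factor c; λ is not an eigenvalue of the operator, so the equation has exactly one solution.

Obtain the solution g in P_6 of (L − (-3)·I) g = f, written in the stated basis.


write g with unknown coordinates in the stated basis and equate coefficients in (L − (-3)·I) g = f
solving from the highest basis element down gives g = -(1/10)x^3 + (3/10)x^2 + (22/15)x - 71/30
check: L g = -(1/5)x^3 + (3/5)x^2 + (3/5)x - 9/10
so L g − (-3)·g = -(1/2)x^3 + (3/2)x^2 + 5x - 8 = f ✓

g(x) = -(1/10)x^3 + (3/10)x^2 + (22/15)x - 71/30


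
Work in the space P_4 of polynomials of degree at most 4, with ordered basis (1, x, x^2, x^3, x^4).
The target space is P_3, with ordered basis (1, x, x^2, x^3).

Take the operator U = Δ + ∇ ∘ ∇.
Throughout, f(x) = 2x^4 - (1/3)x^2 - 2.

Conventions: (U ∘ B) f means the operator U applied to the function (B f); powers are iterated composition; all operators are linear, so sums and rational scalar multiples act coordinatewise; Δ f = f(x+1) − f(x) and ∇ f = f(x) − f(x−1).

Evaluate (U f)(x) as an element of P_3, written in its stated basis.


Δ f = 8x^3 + 12x^2 + (22/3)x + 5/3
∇ f = 8x^3 - 12x^2 + (22/3)x - 5/3
∇ ∇ f = 24x^2 - 48x + 82/3
(Δ + ∇ ∘ ∇) f = 8x^3 + 36x^2 - (122/3)x + 29

the image equals g(x) = 8x^3 + 36x^2 - (122/3)x + 29


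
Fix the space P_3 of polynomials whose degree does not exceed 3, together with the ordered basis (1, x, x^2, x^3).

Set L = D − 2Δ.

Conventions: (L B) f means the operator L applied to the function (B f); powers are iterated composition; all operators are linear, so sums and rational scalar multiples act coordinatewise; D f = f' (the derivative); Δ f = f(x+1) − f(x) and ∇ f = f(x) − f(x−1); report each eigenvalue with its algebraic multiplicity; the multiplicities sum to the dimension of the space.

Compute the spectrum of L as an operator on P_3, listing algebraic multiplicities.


λ = 0 (multiplicity 4)

image of 1: 0
image of x: -1
image of x^2: -2x - 2
image of x^3: -3x^2 - 6x - 2
the matrix is upper triangular; its diagonal is (0, 0, 0, 0)
for a triangular matrix the eigenvalues are the diagonal entries, with algebraic multiplicity their repetition count


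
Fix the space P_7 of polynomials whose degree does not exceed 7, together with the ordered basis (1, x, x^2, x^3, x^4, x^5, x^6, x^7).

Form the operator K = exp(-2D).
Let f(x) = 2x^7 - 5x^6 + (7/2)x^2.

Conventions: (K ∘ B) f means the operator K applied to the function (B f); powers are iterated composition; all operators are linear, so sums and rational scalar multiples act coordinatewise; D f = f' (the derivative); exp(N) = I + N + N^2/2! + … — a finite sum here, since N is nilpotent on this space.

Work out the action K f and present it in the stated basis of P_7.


the image equals g(x) = 2x^7 - 33x^6 + 228x^5 - 860x^4 + 1920x^3 - (5081/2)x^2 + 1842x - 562

order-1 term: -28x^6 + 60x^5 - 14x
order-2 term: 168x^5 - 300x^4 + 14
order-3 term: -560x^4 + 800x^3
order-4 term: 1120x^3 - 1200x^2
order-5 term: -1344x^2 + 960x
order-6 term: 896x - 320
order-7 term: -256
the series for exp(-2D) f terminates at order 7
exp(-2D) f = 2x^7 - 33x^6 + 228x^5 - 860x^4 + 1920x^3 - (5081/2)x^2 + 1842x - 562


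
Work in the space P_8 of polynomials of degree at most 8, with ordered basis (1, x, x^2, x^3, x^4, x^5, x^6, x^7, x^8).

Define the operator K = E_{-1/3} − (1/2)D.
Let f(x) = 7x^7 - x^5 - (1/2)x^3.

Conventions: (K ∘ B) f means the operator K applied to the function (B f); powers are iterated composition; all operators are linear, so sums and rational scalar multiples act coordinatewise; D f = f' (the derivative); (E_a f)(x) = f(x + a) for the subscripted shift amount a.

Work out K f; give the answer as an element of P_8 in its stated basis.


the result is g(x) = 7x^7 - (245/6)x^6 + (46/3)x^5 - (265/54)x^4 + (229/162)x^3 + (329/324)x^2 - (235/1458)x + 85/4374

E_{-1/3} f = 7x^7 - (49/3)x^6 + (46/3)x^5 - (200/27)x^4 + (229/162)x^3 + (43/162)x^2 - (235/1458)x + 85/4374
D f = 49x^6 - 5x^4 - (3/2)x^2
(-(1/2)D) f = -(49/2)x^6 + (5/2)x^4 + (3/4)x^2
(E_{-1/3} − (1/2)D) f = 7x^7 - (245/6)x^6 + (46/3)x^5 - (265/54)x^4 + (229/162)x^3 + (329/324)x^2 - (235/1458)x + 85/4374


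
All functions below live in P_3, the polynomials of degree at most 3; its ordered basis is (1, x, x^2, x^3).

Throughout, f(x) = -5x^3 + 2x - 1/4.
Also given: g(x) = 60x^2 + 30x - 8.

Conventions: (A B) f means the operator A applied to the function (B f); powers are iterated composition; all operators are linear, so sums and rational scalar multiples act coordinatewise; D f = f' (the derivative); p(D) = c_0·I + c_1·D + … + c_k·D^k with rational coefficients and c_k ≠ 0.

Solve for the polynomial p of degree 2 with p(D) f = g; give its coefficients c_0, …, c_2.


c_0 = 0, c_1 = -4, c_2 = -1

D^0 f = -5x^3 + 2x - 1/4
D^1 f = -15x^2 + 2
D^2 f = -30x
matching coefficients of g against c_0 f + c_1 Df + … from the top degree down determines the c_i
solution: c_0 = 0, c_1 = -4, c_2 = -1


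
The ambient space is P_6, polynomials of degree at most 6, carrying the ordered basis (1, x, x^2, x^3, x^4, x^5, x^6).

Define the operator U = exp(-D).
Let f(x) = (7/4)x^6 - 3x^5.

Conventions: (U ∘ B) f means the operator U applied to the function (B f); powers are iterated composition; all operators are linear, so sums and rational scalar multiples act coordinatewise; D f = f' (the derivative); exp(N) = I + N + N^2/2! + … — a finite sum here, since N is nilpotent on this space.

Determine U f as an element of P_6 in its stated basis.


the image equals g(x) = (7/4)x^6 - (27/2)x^5 + (165/4)x^4 - 65x^3 + (225/4)x^2 - (51/2)x + 19/4

order-1 term: -(21/2)x^5 + 15x^4
order-2 term: (105/4)x^4 - 30x^3
order-3 term: -35x^3 + 30x^2
order-4 term: (105/4)x^2 - 15x
order-5 term: -(21/2)x + 3
order-6 term: 7/4
the series for exp(-D) f terminates at order 6
exp(-D) f = (7/4)x^6 - (27/2)x^5 + (165/4)x^4 - 65x^3 + (225/4)x^2 - (51/2)x + 19/4


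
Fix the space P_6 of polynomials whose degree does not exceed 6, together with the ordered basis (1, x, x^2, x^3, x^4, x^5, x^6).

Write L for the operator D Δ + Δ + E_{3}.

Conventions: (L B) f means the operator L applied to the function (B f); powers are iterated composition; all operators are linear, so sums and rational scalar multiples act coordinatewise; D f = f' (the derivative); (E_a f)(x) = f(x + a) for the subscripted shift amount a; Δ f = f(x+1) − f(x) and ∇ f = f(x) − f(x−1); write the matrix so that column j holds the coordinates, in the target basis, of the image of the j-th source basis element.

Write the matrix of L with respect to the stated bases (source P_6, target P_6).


image of 1: 1
image of x: x + 4
image of x^2: x^2 + 8x + 12
image of x^3: x^3 + 12x^2 + 36x + 31
image of x^4: x^4 + 16x^3 + 72x^2 + 124x + 86
image of x^5: x^5 + 20x^4 + 120x^3 + 310x^2 + 430x + 249
image of x^6: x^6 + 24x^5 + 180x^4 + 620x^3 + 1290x^2 + 1494x + 736
each image's coordinates form column j of the matrix

the matrix is [[1, 4, 12, 31, 86, 249, 736]; [0, 1, 8, 36, 124, 430, 1494]; [0, 0, 1, 12, 72, 310, 1290]; [0, 0, 0, 1, 16, 120, 620]; [0, 0, 0, 0, 1, 20, 180]; [0, 0, 0, 0, 0, 1, 24]; [0, 0, 0, 0, 0, 0, 1]] (rows listed top to bottom)


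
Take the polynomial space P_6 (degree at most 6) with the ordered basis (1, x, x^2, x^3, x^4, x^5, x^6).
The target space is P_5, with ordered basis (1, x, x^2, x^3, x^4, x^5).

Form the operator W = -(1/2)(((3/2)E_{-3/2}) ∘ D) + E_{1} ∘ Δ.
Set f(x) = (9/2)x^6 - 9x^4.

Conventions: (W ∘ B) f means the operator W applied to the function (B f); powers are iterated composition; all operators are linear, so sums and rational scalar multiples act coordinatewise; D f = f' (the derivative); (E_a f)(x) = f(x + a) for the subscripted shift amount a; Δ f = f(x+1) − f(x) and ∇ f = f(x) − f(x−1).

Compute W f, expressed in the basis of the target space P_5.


D f = 27x^5 - 36x^3
E_{-3/2} D f = 27x^5 - (405/2)x^4 + (1143/2)x^3 - (2997/4)x^2 + (7047/16)x - 2673/32
((3/2)E_{-3/2}) D f = (81/2)x^5 - (1215/4)x^4 + (3429/4)x^3 - (8991/8)x^2 + (21141/32)x - 8019/64
(-(1/2)(((3/2)E_{-3/2}) ∘ D)) f = -(81/4)x^5 + (1215/8)x^4 - (3429/8)x^3 + (8991/16)x^2 - (21141/64)x + 8019/128
Δ f = 27x^5 + (135/2)x^4 + 54x^3 + (27/2)x^2 - 9x - 9/2
E_{1} Δ f = 27x^5 + (405/2)x^4 + 594x^3 + (1701/2)x^2 + 585x + 297/2
(-(1/2)(((3/2)E_{-3/2}) ∘ D) + E_{1} ∘ Δ) f = (27/4)x^5 + (2835/8)x^4 + (1323/8)x^3 + (22599/16)x^2 + (16299/64)x + 27027/128

the result is g(x) = (27/4)x^5 + (2835/8)x^4 + (1323/8)x^3 + (22599/16)x^2 + (16299/64)x + 27027/128


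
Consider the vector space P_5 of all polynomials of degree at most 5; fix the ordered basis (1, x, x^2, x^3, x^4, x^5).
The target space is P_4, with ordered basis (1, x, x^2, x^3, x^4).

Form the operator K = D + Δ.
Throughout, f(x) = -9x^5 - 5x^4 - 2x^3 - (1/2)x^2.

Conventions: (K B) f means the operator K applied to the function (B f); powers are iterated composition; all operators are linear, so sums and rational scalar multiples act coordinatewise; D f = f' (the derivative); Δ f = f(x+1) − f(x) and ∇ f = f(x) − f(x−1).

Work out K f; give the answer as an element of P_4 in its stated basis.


the image equals g(x) = -90x^4 - 130x^3 - 132x^2 - 73x - 33/2

D f = -45x^4 - 20x^3 - 6x^2 - x
Δ f = -45x^4 - 110x^3 - 126x^2 - 72x - 33/2
(D + Δ) f = -90x^4 - 130x^3 - 132x^2 - 73x - 33/2


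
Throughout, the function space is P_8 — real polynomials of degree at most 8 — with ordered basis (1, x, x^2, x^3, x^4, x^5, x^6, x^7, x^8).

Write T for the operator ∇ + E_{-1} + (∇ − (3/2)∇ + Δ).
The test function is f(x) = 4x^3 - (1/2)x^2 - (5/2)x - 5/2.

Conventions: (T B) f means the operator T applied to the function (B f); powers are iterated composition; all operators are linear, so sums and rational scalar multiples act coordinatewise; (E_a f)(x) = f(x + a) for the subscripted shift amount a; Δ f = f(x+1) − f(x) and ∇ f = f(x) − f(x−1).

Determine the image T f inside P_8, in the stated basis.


the image equals g(x) = 4x^3 + (11/2)x^2 + 15x - 5/2

∇ f = 12x^2 - 13x + 2
E_{-1} f = 4x^3 - (25/2)x^2 + (21/2)x - 9/2
∇ f = 12x^2 - 13x + 2
∇ f = 12x^2 - 13x + 2
(-(3/2)∇) f = -18x^2 + (39/2)x - 3
Δ f = 12x^2 + 11x + 1
(∇ − (3/2)∇ + Δ) f = 6x^2 + (35/2)x
(∇ + E_{-1} + (∇ − (3/2)∇ + Δ)) f = 4x^3 + (11/2)x^2 + 15x - 5/2


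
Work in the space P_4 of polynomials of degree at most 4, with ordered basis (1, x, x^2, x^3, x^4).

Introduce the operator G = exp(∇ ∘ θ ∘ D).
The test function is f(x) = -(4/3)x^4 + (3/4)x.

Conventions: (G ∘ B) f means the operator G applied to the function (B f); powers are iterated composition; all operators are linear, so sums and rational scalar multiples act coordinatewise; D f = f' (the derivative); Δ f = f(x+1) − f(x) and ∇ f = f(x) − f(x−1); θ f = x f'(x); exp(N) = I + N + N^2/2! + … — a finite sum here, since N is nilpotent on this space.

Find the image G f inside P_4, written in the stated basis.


the result is g(x) = -(4/3)x^4 - 48x^2 + (195/4)x - 64

order-1 term: -48x^2 + 48x - 16
order-2 term: -48
the series for exp(∇ ∘ θ ∘ D) f terminates at order 2
exp(∇ ∘ θ ∘ D) f = -(4/3)x^4 - 48x^2 + (195/4)x - 64


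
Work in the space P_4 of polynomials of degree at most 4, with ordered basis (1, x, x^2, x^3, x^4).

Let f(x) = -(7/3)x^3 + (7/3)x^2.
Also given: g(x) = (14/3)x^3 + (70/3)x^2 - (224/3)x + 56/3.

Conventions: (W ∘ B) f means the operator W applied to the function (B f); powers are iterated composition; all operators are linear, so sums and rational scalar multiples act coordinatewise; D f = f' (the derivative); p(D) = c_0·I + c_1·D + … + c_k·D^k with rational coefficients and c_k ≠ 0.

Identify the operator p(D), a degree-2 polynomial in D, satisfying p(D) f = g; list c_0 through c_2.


D^0 f = -(7/3)x^3 + (7/3)x^2
D^1 f = -7x^2 + (14/3)x
D^2 f = -14x + 14/3
matching coefficients of g against c_0 f + c_1 Df + … from the top degree down determines the c_i
solution: c_0 = -2, c_1 = -4, c_2 = 4

c_0 = -2, c_1 = -4, c_2 = 4


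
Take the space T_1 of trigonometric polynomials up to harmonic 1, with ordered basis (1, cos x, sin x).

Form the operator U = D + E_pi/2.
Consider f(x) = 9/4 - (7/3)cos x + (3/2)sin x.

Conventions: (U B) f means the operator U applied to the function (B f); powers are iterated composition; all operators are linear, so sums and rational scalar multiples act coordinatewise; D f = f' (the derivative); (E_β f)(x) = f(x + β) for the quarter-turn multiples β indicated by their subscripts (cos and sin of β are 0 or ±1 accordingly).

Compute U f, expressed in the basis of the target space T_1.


the result is g(x) = 9/4 + 3cos x + (14/3)sin x

D f = (3/2)cos x + (7/3)sin x
E_pi/2 f = 9/4 + (3/2)cos x + (7/3)sin x
(D + E_pi/2) f = 9/4 + 3cos x + (14/3)sin x


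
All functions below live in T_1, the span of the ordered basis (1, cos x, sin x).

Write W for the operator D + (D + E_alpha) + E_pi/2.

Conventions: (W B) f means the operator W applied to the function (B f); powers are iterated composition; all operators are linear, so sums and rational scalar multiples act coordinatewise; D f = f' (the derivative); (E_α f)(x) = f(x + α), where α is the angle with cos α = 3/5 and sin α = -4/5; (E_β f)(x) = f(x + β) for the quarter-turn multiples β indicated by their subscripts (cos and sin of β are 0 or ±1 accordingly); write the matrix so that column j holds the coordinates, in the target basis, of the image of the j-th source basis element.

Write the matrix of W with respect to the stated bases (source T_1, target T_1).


image of 1: 2
image of cos x: (3/5)cos x - (11/5)sin x
image of sin x: (11/5)cos x + (3/5)sin x
each image's coordinates form column j of the matrix

the matrix is [[2, 0, 0]; [0, 3/5, 11/5]; [0, -11/5, 3/5]] (rows listed top to bottom)


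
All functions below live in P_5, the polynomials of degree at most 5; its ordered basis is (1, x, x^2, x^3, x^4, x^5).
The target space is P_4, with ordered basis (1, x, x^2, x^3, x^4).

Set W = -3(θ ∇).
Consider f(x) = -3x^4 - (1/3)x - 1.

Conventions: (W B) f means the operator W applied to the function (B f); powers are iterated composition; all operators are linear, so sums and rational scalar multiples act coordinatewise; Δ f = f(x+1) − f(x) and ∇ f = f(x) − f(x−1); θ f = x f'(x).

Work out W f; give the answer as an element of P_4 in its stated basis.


∇ f = -12x^3 + 18x^2 - 12x + 8/3
θ ∇ f = -36x^3 + 36x^2 - 12x
(-3(θ ∇)) f = 108x^3 - 108x^2 + 36x

the image equals g(x) = 108x^3 - 108x^2 + 36x


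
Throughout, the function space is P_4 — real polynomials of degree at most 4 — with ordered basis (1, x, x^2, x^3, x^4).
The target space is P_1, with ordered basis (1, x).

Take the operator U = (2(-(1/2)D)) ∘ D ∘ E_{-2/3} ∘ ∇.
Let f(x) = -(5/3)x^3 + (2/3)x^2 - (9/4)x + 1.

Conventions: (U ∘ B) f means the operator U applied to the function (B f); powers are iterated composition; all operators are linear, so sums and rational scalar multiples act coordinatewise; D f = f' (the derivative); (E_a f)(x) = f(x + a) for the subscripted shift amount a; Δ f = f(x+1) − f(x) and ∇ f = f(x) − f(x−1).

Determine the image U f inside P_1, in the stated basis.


∇ f = -5x^2 + (19/3)x - 55/12
E_{-2/3} ∇ f = -5x^2 + 13x - 397/36
D (E_{-2/3} ∘ ∇) f = -10x + 13
D D (E_{-2/3} ∘ ∇) f = -10
(-(1/2)D) D (E_{-2/3} ∘ ∇) f = 5
(2(-(1/2)D)) D (E_{-2/3} ∘ ∇) f = 10

the image equals g(x) = 10
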